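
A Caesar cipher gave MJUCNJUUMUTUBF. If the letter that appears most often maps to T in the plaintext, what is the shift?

The most frequent ciphertext letter is U (appears 5 times).
U is position 20; T is position 19.
Shift = 1.

1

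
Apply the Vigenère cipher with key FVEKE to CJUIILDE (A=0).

HEYSMQYI

Repeat the key across the message: FVEKEFVE
C(2)+F(5): 7 → H
J(9)+V(21): 30≡4 → E
U(20)+E(4): 24 → Y
I(8)+K(10): 18 → S
I(8)+E(4): 12 → M
L(11)+F(5): 16 → Q
D(3)+V(21): 24 → Y
E(4)+E(4): 8 → I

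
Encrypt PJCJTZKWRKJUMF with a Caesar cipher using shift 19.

P(15): 15+19=34≡8 → I
J(9): 9+19=28≡2 → C
C(2): 2+19=21 → V
J(9): 9+19=28≡2 → C
T(19): 19+19=38≡12 → M
Z(25): 25+19=44≡18 → S
K(10): 10+19=29≡3 → D
W(22): 22+19=41≡15 → P
R(17): 17+19=36≡10 → K
K(10): 10+19=29≡3 → D
J(9): 9+19=28≡2 → C
U(20): 20+19=39≡13 → N
M(12): 12+19=31≡5 → F
F(5): 5+19=24 → Y

ICVCMSDPKDCNFY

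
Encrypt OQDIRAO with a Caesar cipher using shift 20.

O(14): 14+20=34≡8 → I
Q(16): 16+20=36≡10 → K
D(3): 3+20=23 → X
I(8): 8+20=28≡2 → C
R(17): 17+20=37≡11 → L
A(0): 0+20=20 → U
O(14): 14+20=34≡8 → I

IKXCLUI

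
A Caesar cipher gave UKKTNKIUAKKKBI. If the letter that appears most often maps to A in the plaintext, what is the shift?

10

The most frequent ciphertext letter is K (appears 6 times).
K is position 10; A is position 0.
Shift = 10.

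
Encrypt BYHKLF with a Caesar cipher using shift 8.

JGPSTN

B(1): 1+8=9 → J
Y(24): 24+8=32≡6 → G
H(7): 7+8=15 → P
K(10): 10+8=18 → S
L(11): 11+8=19 → T
F(5): 5+8=13 → N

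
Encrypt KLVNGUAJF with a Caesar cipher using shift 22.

GHRJCQWFB

K(10): 10+22=32≡6 → G
L(11): 11+22=33≡7 → H
V(21): 21+22=43≡17 → R
N(13): 13+22=35≡9 → J
G(6): 6+22=28≡2 → C
U(20): 20+22=42≡16 → Q
A(0): 0+22=22 → W
J(9): 9+22=31≡5 → F
F(5): 5+22=27≡1 → B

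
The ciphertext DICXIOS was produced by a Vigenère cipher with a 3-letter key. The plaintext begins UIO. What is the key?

JAO

Subtract each crib letter from the matching ciphertext letter (mod 26):
D(3)−U(20)=-17≡9 → J
I(8)−I(8)=0 → A
C(2)−O(14)=-12≡14 → O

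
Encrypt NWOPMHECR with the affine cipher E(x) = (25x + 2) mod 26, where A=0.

PGONQVYAL

N(13): 25·13+2=327≡15 → P
W(22): 25·22+2=552≡6 → G
O(14): 25·14+2=352≡14 → O
P(15): 25·15+2=377≡13 → N
M(12): 25·12+2=302≡16 → Q
H(7): 25·7+2=177≡21 → V
E(4): 25·4+2=102≡24 → Y
C(2): 25·2+2=52≡0 → A
R(17): 25·17+2=427≡11 → L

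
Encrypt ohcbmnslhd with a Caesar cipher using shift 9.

o(14): 14+9=23 → x
h(7): 7+9=16 → q
c(2): 2+9=11 → l
b(1): 1+9=10 → k
m(12): 12+9=21 → v
n(13): 13+9=22 → w
s(18): 18+9=27≡1 → b
l(11): 11+9=20 → u
h(7): 7+9=16 → q
d(3): 3+9=12 → m

xqlkvwbuqm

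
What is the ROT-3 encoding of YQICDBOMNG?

BTLFGERPQJ

Y(24): 24+3=27≡1 → B
Q(16): 16+3=19 → T
I(8): 8+3=11 → L
C(2): 2+3=5 → F
D(3): 3+3=6 → G
B(1): 1+3=4 → E
O(14): 14+3=17 → R
M(12): 12+3=15 → P
N(13): 13+3=16 → Q
G(6): 6+3=9 → J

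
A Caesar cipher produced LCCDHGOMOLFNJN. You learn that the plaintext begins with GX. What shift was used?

5

From the crib: L(11)−G(6)=5, so the shift is 5.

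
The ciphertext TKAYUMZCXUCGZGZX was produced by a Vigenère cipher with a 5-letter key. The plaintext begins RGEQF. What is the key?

CEWIP

Subtract each crib letter from the matching ciphertext letter (mod 26):
T(19)−R(17)=2 → C
K(10)−G(6)=4 → E
A(0)−E(4)=-4≡22 → W
Y(24)−Q(16)=8 → I
U(20)−F(5)=15 → P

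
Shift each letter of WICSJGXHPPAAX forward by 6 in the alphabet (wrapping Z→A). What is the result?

COIYPMDNVVGGD

W(22): 22+6=28≡2 → C
I(8): 8+6=14 → O
C(2): 2+6=8 → I
S(18): 18+6=24 → Y
J(9): 9+6=15 → P
G(6): 6+6=12 → M
X(23): 23+6=29≡3 → D
H(7): 7+6=13 → N
P(15): 15+6=21 → V
P(15): 15+6=21 → V
A(0): 0+6=6 → G
A(0): 0+6=6 → G
X(23): 23+6=29≡3 → D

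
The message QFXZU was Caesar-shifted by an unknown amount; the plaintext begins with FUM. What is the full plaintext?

From the crib: Q(16)−F(5)=11, so the shift is 11.
Subtract 11 from each ciphertext letter:
Q(16): 16−11=5 → F
F(5): 5−11=-6≡20 → U
X(23): 23−11=12 → M
Z(25): 25−11=14 → O
U(20): 20−11=9 → J

FUMOJ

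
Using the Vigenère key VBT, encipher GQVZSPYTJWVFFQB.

BROUTITUCRWYARU

Repeat the key across the message: VBTVBTVBTVBTVBT
G(6)+V(21): 27≡1 → B
Q(16)+B(1): 17 → R
V(21)+T(19): 40≡14 → O
Z(25)+V(21): 46≡20 → U
S(18)+B(1): 19 → T
P(15)+T(19): 34≡8 → I
Y(24)+V(21): 45≡19 → T
T(19)+B(1): 20 → U
J(9)+T(19): 28≡2 → C
W(22)+V(21): 43≡17 → R
V(21)+B(1): 22 → W
F(5)+T(19): 24 → Y
F(5)+V(21): 26≡0 → A
Q(16)+B(1): 17 → R
B(1)+T(19): 20 → U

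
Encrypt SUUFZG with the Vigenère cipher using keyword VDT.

NXNACZ

Repeat the key across the message: VDTVDT
S(18)+V(21): 39≡13 → N
U(20)+D(3): 23 → X
U(20)+T(19): 39≡13 → N
F(5)+V(21): 26≡0 → A
Z(25)+D(3): 28≡2 → C
G(6)+T(19): 25 → Z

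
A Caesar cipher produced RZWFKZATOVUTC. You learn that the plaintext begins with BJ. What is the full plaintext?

From the crib: R(17)−B(1)=16, so the shift is 16.
Subtract 16 from each ciphertext letter:
R(17): 17−16=1 → B
Z(25): 25−16=9 → J
W(22): 22−16=6 → G
F(5): 5−16=-11≡15 → P
K(10): 10−16=-6≡20 → U
Z(25): 25−16=9 → J
A(0): 0−16=-16≡10 → K
T(19): 19−16=3 → D
O(14): 14−16=-2≡24 → Y
V(21): 21−16=5 → F
U(20): 20−16=4 → E
T(19): 19−16=3 → D
C(2): 2−16=-14≡12 → M

BJGPUJKDYFEDM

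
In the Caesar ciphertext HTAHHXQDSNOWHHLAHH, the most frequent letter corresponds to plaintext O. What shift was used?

The most frequent ciphertext letter is H (appears 7 times).
H is position 7; O is position 14.
Shift = -7≡19.

19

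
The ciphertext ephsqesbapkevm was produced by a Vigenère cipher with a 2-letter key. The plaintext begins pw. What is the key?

pt

Subtract each crib letter from the matching ciphertext letter (mod 26):
e(4)−p(15)=-11≡15 → p
p(15)−w(22)=-7≡19 → t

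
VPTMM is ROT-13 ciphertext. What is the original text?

ICGZZ

V(21): 21−13=8 → I
P(15): 15−13=2 → C
T(19): 19−13=6 → G
M(12): 12−13=-1≡25 → Z
M(12): 12−13=-1≡25 → Z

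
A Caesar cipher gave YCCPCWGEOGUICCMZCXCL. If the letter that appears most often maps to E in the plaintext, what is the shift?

The most frequent ciphertext letter is C (appears 7 times).
C is position 2; E is position 4.
Shift = -2≡24.

24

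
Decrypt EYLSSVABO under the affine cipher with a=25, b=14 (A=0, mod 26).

The inverse of 25 mod 26 is 25, since 25·25=625≡1. Apply D(y)=25·(y−14) mod 26:
E(4): 25·(4−14)=-250≡10 → K
Y(24): 25·(24−14)=250≡16 → Q
L(11): 25·(11−14)=-75≡3 → D
S(18): 25·(18−14)=100≡22 → W
S(18): 25·(18−14)=100≡22 → W
V(21): 25·(21−14)=175≡19 → T
A(0): 25·(0−14)=-350≡14 → O
B(1): 25·(1−14)=-325≡13 → N
O(14): 25·(14−14)=0 → A

KQDWWTONA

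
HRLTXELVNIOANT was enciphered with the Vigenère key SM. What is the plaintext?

PFTHFSTJVWWOVH

Repeat the key across the ciphertext: SMSMSMSMSMSMSM
H(7)−S(18): -11≡15 → P
R(17)−M(12): 5 → F
L(11)−S(18): -7≡19 → T
T(19)−M(12): 7 → H
X(23)−S(18): 5 → F
E(4)−M(12): -8≡18 → S
L(11)−S(18): -7≡19 → T
V(21)−M(12): 9 → J
N(13)−S(18): -5≡21 → V
I(8)−M(12): -4≡22 → W
O(14)−S(18): -4≡22 → W
A(0)−M(12): -12≡14 → O
N(13)−S(18): -5≡21 → V
T(19)−M(12): 7 → H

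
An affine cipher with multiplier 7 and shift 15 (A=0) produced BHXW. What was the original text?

The inverse of 7 mod 26 is 15, since 7·15=105≡1. Apply D(y)=15·(y−15) mod 26:
B(1): 15·(1−15)=-210≡24 → Y
H(7): 15·(7−15)=-120≡10 → K
X(23): 15·(23−15)=120≡16 → Q
W(22): 15·(22−15)=105≡1 → B

YKQB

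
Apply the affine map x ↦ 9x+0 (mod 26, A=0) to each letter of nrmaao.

n(13): 9·13+0=117≡13 → n
r(17): 9·17+0=153≡23 → x
m(12): 9·12+0=108≡4 → e
a(0): 9·0+0=0 → a
a(0): 9·0+0=0 → a
o(14): 9·14+0=126≡22 → w

nxeaaw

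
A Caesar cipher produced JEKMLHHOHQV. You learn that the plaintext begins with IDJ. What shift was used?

1

From the crib: J(9)−I(8)=1, so the shift is 1.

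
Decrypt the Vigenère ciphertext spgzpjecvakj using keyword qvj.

cuxjuaohmkpa

Repeat the key across the ciphertext: qvjqvjqvjqvj
s(18)−q(16): 2 → c
p(15)−v(21): -6≡20 → u
g(6)−j(9): -3≡23 → x
z(25)−q(16): 9 → j
p(15)−v(21): -6≡20 → u
j(9)−j(9): 0 → a
e(4)−q(16): -12≡14 → o
c(2)−v(21): -19≡7 → h
v(21)−j(9): 12 → m
a(0)−q(16): -16≡10 → k
k(10)−v(21): -11≡15 → p
j(9)−j(9): 0 → a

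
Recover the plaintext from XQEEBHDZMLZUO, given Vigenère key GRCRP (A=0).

Repeat the key across the ciphertext: GRCRPGRCRPGRC
X(23)−G(6): 17 → R
Q(16)−R(17): -1≡25 → Z
E(4)−C(2): 2 → C
E(4)−R(17): -13≡13 → N
B(1)−P(15): -14≡12 → M
H(7)−G(6): 1 → B
D(3)−R(17): -14≡12 → M
Z(25)−C(2): 23 → X
M(12)−R(17): -5≡21 → V
L(11)−P(15): -4≡22 → W
Z(25)−G(6): 19 → T
U(20)−R(17): 3 → D
O(14)−C(2): 12 → M

RZCNMBMXVWTDM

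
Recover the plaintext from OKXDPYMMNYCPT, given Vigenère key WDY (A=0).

Repeat the key across the ciphertext: WDYWDYWDYWDYW
O(14)−W(22): -8≡18 → S
K(10)−D(3): 7 → H
X(23)−Y(24): -1≡25 → Z
D(3)−W(22): -19≡7 → H
P(15)−D(3): 12 → M
Y(24)−Y(24): 0 → A
M(12)−W(22): -10≡16 → Q
M(12)−D(3): 9 → J
N(13)−Y(24): -11≡15 → P
Y(24)−W(22): 2 → C
C(2)−D(3): -1≡25 → Z
P(15)−Y(24): -9≡17 → R
T(19)−W(22): -3≡23 → X

SHZHMAQJPCZRX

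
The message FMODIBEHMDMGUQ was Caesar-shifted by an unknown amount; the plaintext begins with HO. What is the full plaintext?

From the crib: F(5)−H(7)=-2≡24, so the shift is 24.
Subtract 24 from each ciphertext letter:
F(5): 5−24=-19≡7 → H
M(12): 12−24=-12≡14 → O
O(14): 14−24=-10≡16 → Q
D(3): 3−24=-21≡5 → F
I(8): 8−24=-16≡10 → K
B(1): 1−24=-23≡3 → D
E(4): 4−24=-20≡6 → G
H(7): 7−24=-17≡9 → J
M(12): 12−24=-12≡14 → O
D(3): 3−24=-21≡5 → F
M(12): 12−24=-12≡14 → O
G(6): 6−24=-18≡8 → I
U(20): 20−24=-4≡22 → W
Q(16): 16−24=-8≡18 → S

HOQFKDGJOFOIWS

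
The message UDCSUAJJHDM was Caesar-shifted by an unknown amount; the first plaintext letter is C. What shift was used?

From the crib: U(20)−C(2)=18, so the shift is 18.

18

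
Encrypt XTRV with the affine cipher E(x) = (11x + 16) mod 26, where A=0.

X(23): 11·23+16=269≡9 → J
T(19): 11·19+16=225≡17 → R
R(17): 11·17+16=203≡21 → V
V(21): 11·21+16=247≡13 → N

JRVN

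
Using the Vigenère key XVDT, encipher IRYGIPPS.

FMBZFKSL

Repeat the key across the message: XVDTXVDT
I(8)+X(23): 31≡5 → F
R(17)+V(21): 38≡12 → M
Y(24)+D(3): 27≡1 → B
G(6)+T(19): 25 → Z
I(8)+X(23): 31≡5 → F
P(15)+V(21): 36≡10 → K
P(15)+D(3): 18 → S
S(18)+T(19): 37≡11 → L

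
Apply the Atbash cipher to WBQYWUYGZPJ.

DYJBDFBTAKQ

W(22) → D(3)
B(1) → Y(24)
Q(16) → J(9)
Y(24) → B(1)
W(22) → D(3)
U(20) → F(5)
Y(24) → B(1)
G(6) → T(19)
Z(25) → A(0)
P(15) → K(10)
J(9) → Q(16)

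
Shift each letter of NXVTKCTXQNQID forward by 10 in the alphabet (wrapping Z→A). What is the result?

XHFDUMDHAXASN

N(13): 13+10=23 → X
X(23): 23+10=33≡7 → H
V(21): 21+10=31≡5 → F
T(19): 19+10=29≡3 → D
K(10): 10+10=20 → U
C(2): 2+10=12 → M
T(19): 19+10=29≡3 → D
X(23): 23+10=33≡7 → H
Q(16): 16+10=26≡0 → A
N(13): 13+10=23 → X
Q(16): 16+10=26≡0 → A
I(8): 8+10=18 → S
D(3): 3+10=13 → N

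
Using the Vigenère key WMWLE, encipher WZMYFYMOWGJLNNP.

SLIJJUYKHKFXJYT

Repeat the key across the message: WMWLEWMWLEWMWLE
W(22)+W(22): 44≡18 → S
Z(25)+M(12): 37≡11 → L
M(12)+W(22): 34≡8 → I
Y(24)+L(11): 35≡9 → J
F(5)+E(4): 9 → J
Y(24)+W(22): 46≡20 → U
M(12)+M(12): 24 → Y
O(14)+W(22): 36≡10 → K
W(22)+L(11): 33≡7 → H
G(6)+E(4): 10 → K
J(9)+W(22): 31≡5 → F
L(11)+M(12): 23 → X
N(13)+W(22): 35≡9 → J
N(13)+L(11): 24 → Y
P(15)+E(4): 19 → T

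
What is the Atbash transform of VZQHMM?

V(21) → E(4)
Z(25) → A(0)
Q(16) → J(9)
H(7) → S(18)
M(12) → N(13)
M(12) → N(13)

EAJSNN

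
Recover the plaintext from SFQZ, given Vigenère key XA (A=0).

Repeat the key across the ciphertext: XAXA
S(18)−X(23): -5≡21 → V
F(5)−A(0): 5 → F
Q(16)−X(23): -7≡19 → T
Z(25)−A(0): 25 → Z

VFTZ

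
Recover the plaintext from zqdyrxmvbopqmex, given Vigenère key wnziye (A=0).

Repeat the key across the ciphertext: wnziyewnziyewnz
z(25)−w(22): 3 → d
q(16)−n(13): 3 → d
d(3)−z(25): -22≡4 → e
y(24)−i(8): 16 → q
r(17)−y(24): -7≡19 → t
x(23)−e(4): 19 → t
m(12)−w(22): -10≡16 → q
v(21)−n(13): 8 → i
b(1)−z(25): -24≡2 → c
o(14)−i(8): 6 → g
p(15)−y(24): -9≡17 → r
q(16)−e(4): 12 → m
m(12)−w(22): -10≡16 → q
e(4)−n(13): -9≡17 → r
x(23)−z(25): -2≡24 → y

ddeqttqicgrmqry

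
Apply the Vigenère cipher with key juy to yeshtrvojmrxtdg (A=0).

Repeat the key across the message: juyjuyjuyjuyjuy
y(24)+j(9): 33≡7 → h
e(4)+u(20): 24 → y
s(18)+y(24): 42≡16 → q
h(7)+j(9): 16 → q
t(19)+u(20): 39≡13 → n
r(17)+y(24): 41≡15 → p
v(21)+j(9): 30≡4 → e
o(14)+u(20): 34≡8 → i
j(9)+y(24): 33≡7 → h
m(12)+j(9): 21 → v
r(17)+u(20): 37≡11 → l
x(23)+y(24): 47≡21 → v
t(19)+j(9): 28≡2 → c
d(3)+u(20): 23 → x
g(6)+y(24): 30≡4 → e

hyqqnpeihvlvcxe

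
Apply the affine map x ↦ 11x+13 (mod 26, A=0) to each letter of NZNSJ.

ACADI

N(13): 11·13+13=156≡0 → A
Z(25): 11·25+13=288≡2 → C
N(13): 11·13+13=156≡0 → A
S(18): 11·18+13=211≡3 → D
J(9): 11·9+13=112≡8 → I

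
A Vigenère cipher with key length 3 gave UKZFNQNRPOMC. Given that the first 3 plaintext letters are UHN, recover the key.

ADM

Subtract each crib letter from the matching ciphertext letter (mod 26):
U(20)−U(20)=0 → A
K(10)−H(7)=3 → D
Z(25)−N(13)=12 → M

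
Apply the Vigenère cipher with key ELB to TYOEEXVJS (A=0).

Repeat the key across the message: ELBELBELB
T(19)+E(4): 23 → X
Y(24)+L(11): 35≡9 → J
O(14)+B(1): 15 → P
E(4)+E(4): 8 → I
E(4)+L(11): 15 → P
X(23)+B(1): 24 → Y
V(21)+E(4): 25 → Z
J(9)+L(11): 20 → U
S(18)+B(1): 19 → T

XJPIPYZUT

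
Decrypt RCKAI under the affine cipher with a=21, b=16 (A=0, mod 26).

The inverse of 21 mod 26 is 5, since 21·5=105≡1. Apply D(y)=5·(y−16) mod 26:
R(17): 5·(17−16)=5 → F
C(2): 5·(2−16)=-70≡8 → I
K(10): 5·(10−16)=-30≡22 → W
A(0): 5·(0−16)=-80≡24 → Y
I(8): 5·(8−16)=-40≡12 → M

FIWYM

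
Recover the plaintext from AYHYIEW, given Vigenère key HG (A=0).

TSASBYP

Repeat the key across the ciphertext: HGHGHGH
A(0)−H(7): -7≡19 → T
Y(24)−G(6): 18 → S
H(7)−H(7): 0 → A
Y(24)−G(6): 18 → S
I(8)−H(7): 1 → B
E(4)−G(6): -2≡24 → Y
W(22)−H(7): 15 → P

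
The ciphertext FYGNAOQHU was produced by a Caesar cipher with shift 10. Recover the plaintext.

VOWDQEGXK

F(5): 5−10=-5≡21 → V
Y(24): 24−10=14 → O
G(6): 6−10=-4≡22 → W
N(13): 13−10=3 → D
A(0): 0−10=-10≡16 → Q
O(14): 14−10=4 → E
Q(16): 16−10=6 → G
H(7): 7−10=-3≡23 → X
U(20): 20−10=10 → K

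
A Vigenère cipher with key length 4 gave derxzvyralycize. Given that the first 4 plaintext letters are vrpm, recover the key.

Subtract each crib letter from the matching ciphertext letter (mod 26):
d(3)−v(21)=-18≡8 → i
e(4)−r(17)=-13≡13 → n
r(17)−p(15)=2 → c
x(23)−m(12)=11 → l

incl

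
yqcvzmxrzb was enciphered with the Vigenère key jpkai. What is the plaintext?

pbsvrdihzt

Repeat the key across the ciphertext: jpkaijpkai
y(24)−j(9): 15 → p
q(16)−p(15): 1 → b
c(2)−k(10): -8≡18 → s
v(21)−a(0): 21 → v
z(25)−i(8): 17 → r
m(12)−j(9): 3 → d
x(23)−p(15): 8 → i
r(17)−k(10): 7 → h
z(25)−a(0): 25 → z
b(1)−i(8): -7≡19 → t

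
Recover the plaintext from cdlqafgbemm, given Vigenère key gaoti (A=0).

Repeat the key across the ciphertext: gaotigaotig
c(2)−g(6): -4≡22 → w
d(3)−a(0): 3 → d
l(11)−o(14): -3≡23 → x
q(16)−t(19): -3≡23 → x
a(0)−i(8): -8≡18 → s
f(5)−g(6): -1≡25 → z
g(6)−a(0): 6 → g
b(1)−o(14): -13≡13 → n
e(4)−t(19): -15≡11 → l
m(12)−i(8): 4 → e
m(12)−g(6): 6 → g

wdxxszgnleg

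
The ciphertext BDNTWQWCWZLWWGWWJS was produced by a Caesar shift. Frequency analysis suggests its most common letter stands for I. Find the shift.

The most frequent ciphertext letter is W (appears 7 times).
W is position 22; I is position 8.
Shift = 14.

14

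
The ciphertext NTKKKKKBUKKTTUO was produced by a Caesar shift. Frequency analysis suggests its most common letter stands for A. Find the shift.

10

The most frequent ciphertext letter is K (appears 7 times).
K is position 10; A is position 0.
Shift = 10.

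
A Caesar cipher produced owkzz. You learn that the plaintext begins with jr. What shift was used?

From the crib: o(14)−j(9)=5, so the shift is 5.

5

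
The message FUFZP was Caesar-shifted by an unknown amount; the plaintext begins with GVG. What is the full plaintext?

GVGAQ

From the crib: F(5)−G(6)=-1≡25, so the shift is 25.
Subtract 25 from each ciphertext letter:
F(5): 5−25=-20≡6 → G
U(20): 20−25=-5≡21 → V
F(5): 5−25=-20≡6 → G
Z(25): 25−25=0 → A
P(15): 15−25=-10≡16 → Q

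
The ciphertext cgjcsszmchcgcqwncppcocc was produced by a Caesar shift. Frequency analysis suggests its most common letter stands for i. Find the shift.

20

The most frequent ciphertext letter is c (appears 9 times).
c is position 2; i is position 8.
Shift = -6≡20.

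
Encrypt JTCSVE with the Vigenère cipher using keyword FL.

Repeat the key across the message: FLFLFL
J(9)+F(5): 14 → O
T(19)+L(11): 30≡4 → E
C(2)+F(5): 7 → H
S(18)+L(11): 29≡3 → D
V(21)+F(5): 26≡0 → A
E(4)+L(11): 15 → P

OEHDAP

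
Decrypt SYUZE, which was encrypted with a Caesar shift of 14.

S(18): 18−14=4 → E
Y(24): 24−14=10 → K
U(20): 20−14=6 → G
Z(25): 25−14=11 → L
E(4): 4−14=-10≡16 → Q

EKGLQ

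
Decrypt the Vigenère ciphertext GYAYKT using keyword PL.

Repeat the key across the ciphertext: PLPLPL
G(6)−P(15): -9≡17 → R
Y(24)−L(11): 13 → N
A(0)−P(15): -15≡11 → L
Y(24)−L(11): 13 → N
K(10)−P(15): -5≡21 → V
T(19)−L(11): 8 → I

RNLNVI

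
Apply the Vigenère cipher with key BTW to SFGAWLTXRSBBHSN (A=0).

Repeat the key across the message: BTWBTWBTWBTWBTW
S(18)+B(1): 19 → T
F(5)+T(19): 24 → Y
G(6)+W(22): 28≡2 → C
A(0)+B(1): 1 → B
W(22)+T(19): 41≡15 → P
L(11)+W(22): 33≡7 → H
T(19)+B(1): 20 → U
X(23)+T(19): 42≡16 → Q
R(17)+W(22): 39≡13 → N
S(18)+B(1): 19 → T
B(1)+T(19): 20 → U
B(1)+W(22): 23 → X
H(7)+B(1): 8 → I
S(18)+T(19): 37≡11 → L
N(13)+W(22): 35≡9 → J

TYCBPHUQNTUXILJ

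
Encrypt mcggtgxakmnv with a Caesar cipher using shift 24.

m(12): 12+24=36≡10 → k
c(2): 2+24=26≡0 → a
g(6): 6+24=30≡4 → e
g(6): 6+24=30≡4 → e
t(19): 19+24=43≡17 → r
g(6): 6+24=30≡4 → e
x(23): 23+24=47≡21 → v
a(0): 0+24=24 → y
k(10): 10+24=34≡8 → i
m(12): 12+24=36≡10 → k
n(13): 13+24=37≡11 → l
v(21): 21+24=45≡19 → t

kaeerevyiklt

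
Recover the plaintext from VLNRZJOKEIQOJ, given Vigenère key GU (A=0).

PRHXTPIQYOKUD

Repeat the key across the ciphertext: GUGUGUGUGUGUG
V(21)−G(6): 15 → P
L(11)−U(20): -9≡17 → R
N(13)−G(6): 7 → H
R(17)−U(20): -3≡23 → X
Z(25)−G(6): 19 → T
J(9)−U(20): -11≡15 → P
O(14)−G(6): 8 → I
K(10)−U(20): -10≡16 → Q
E(4)−G(6): -2≡24 → Y
I(8)−U(20): -12≡14 → O
Q(16)−G(6): 10 → K
O(14)−U(20): -6≡20 → U
J(9)−G(6): 3 → D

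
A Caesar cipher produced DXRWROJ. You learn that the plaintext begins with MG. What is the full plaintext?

MGAFAXS

From the crib: D(3)−M(12)=-9≡17, so the shift is 17.
Subtract 17 from each ciphertext letter:
D(3): 3−17=-14≡12 → M
X(23): 23−17=6 → G
R(17): 17−17=0 → A
W(22): 22−17=5 → F
R(17): 17−17=0 → A
O(14): 14−17=-3≡23 → X
J(9): 9−17=-8≡18 → S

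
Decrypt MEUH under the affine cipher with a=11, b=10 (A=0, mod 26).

The inverse of 11 mod 26 is 19, since 11·19=209≡1. Apply D(y)=19·(y−10) mod 26:
M(12): 19·(12−10)=38≡12 → M
E(4): 19·(4−10)=-114≡16 → Q
U(20): 19·(20−10)=190≡8 → I
H(7): 19·(7−10)=-57≡21 → V

MQIV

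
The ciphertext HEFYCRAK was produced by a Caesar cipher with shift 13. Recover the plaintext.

H(7): 7−13=-6≡20 → U
E(4): 4−13=-9≡17 → R
F(5): 5−13=-8≡18 → S
Y(24): 24−13=11 → L
C(2): 2−13=-11≡15 → P
R(17): 17−13=4 → E
A(0): 0−13=-13≡13 → N
K(10): 10−13=-3≡23 → X

URSLPENX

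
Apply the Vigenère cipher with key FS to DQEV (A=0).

IIJN

Repeat the key across the message: FSFS
D(3)+F(5): 8 → I
Q(16)+S(18): 34≡8 → I
E(4)+F(5): 9 → J
V(21)+S(18): 39≡13 → N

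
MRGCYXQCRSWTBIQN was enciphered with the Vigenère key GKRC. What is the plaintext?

GHPASNZALIFRVYZL

Repeat the key across the ciphertext: GKRCGKRCGKRCGKRC
M(12)−G(6): 6 → G
R(17)−K(10): 7 → H
G(6)−R(17): -11≡15 → P
C(2)−C(2): 0 → A
Y(24)−G(6): 18 → S
X(23)−K(10): 13 → N
Q(16)−R(17): -1≡25 → Z
C(2)−C(2): 0 → A
R(17)−G(6): 11 → L
S(18)−K(10): 8 → I
W(22)−R(17): 5 → F
T(19)−C(2): 17 → R
B(1)−G(6): -5≡21 → V
I(8)−K(10): -2≡24 → Y
Q(16)−R(17): -1≡25 → Z
N(13)−C(2): 11 → L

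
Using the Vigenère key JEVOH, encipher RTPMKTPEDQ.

Repeat the key across the message: JEVOHJEVOH
R(17)+J(9): 26≡0 → A
T(19)+E(4): 23 → X
P(15)+V(21): 36≡10 → K
M(12)+O(14): 26≡0 → A
K(10)+H(7): 17 → R
T(19)+J(9): 28≡2 → C
P(15)+E(4): 19 → T
E(4)+V(21): 25 → Z
D(3)+O(14): 17 → R
Q(16)+H(7): 23 → X

AXKARCTZRX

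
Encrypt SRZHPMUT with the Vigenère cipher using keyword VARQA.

Repeat the key across the message: VARQAVAR
S(18)+V(21): 39≡13 → N
R(17)+A(0): 17 → R
Z(25)+R(17): 42≡16 → Q
H(7)+Q(16): 23 → X
P(15)+A(0): 15 → P
M(12)+V(21): 33≡7 → H
U(20)+A(0): 20 → U
T(19)+R(17): 36≡10 → K

NRQXPHUK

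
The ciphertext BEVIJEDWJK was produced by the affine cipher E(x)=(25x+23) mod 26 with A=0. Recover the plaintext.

WTCPOTUBON

The inverse of 25 mod 26 is 25, since 25·25=625≡1. Apply D(y)=25·(y−23) mod 26:
B(1): 25·(1−23)=-550≡22 → W
E(4): 25·(4−23)=-475≡19 → T
V(21): 25·(21−23)=-50≡2 → C
I(8): 25·(8−23)=-375≡15 → P
J(9): 25·(9−23)=-350≡14 → O
E(4): 25·(4−23)=-475≡19 → T
D(3): 25·(3−23)=-500≡20 → U
W(22): 25·(22−23)=-25≡1 → B
J(9): 25·(9−23)=-350≡14 → O
K(10): 25·(10−23)=-325≡13 → N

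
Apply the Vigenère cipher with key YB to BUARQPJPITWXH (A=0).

ZVYSOQHQGUUYF

Repeat the key across the message: YBYBYBYBYBYBY
B(1)+Y(24): 25 → Z
U(20)+B(1): 21 → V
A(0)+Y(24): 24 → Y
R(17)+B(1): 18 → S
Q(16)+Y(24): 40≡14 → O
P(15)+B(1): 16 → Q
J(9)+Y(24): 33≡7 → H
P(15)+B(1): 16 → Q
I(8)+Y(24): 32≡6 → G
T(19)+B(1): 20 → U
W(22)+Y(24): 46≡20 → U
X(23)+B(1): 24 → Y
H(7)+Y(24): 31≡5 → F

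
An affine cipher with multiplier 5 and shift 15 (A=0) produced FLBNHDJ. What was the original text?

The inverse of 5 mod 26 is 21, since 5·21=105≡1. Apply D(y)=21·(y−15) mod 26:
F(5): 21·(5−15)=-210≡24 → Y
L(11): 21·(11−15)=-84≡20 → U
B(1): 21·(1−15)=-294≡18 → S
N(13): 21·(13−15)=-42≡10 → K
H(7): 21·(7−15)=-168≡14 → O
D(3): 21·(3−15)=-252≡8 → I
J(9): 21·(9−15)=-126≡4 → E

YUSKOIE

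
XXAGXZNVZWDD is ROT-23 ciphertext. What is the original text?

AADJACQYCZGG

X(23): 23−23=0 → A
X(23): 23−23=0 → A
A(0): 0−23=-23≡3 → D
G(6): 6−23=-17≡9 → J
X(23): 23−23=0 → A
Z(25): 25−23=2 → C
N(13): 13−23=-10≡16 → Q
V(21): 21−23=-2≡24 → Y
Z(25): 25−23=2 → C
W(22): 22−23=-1≡25 → Z
D(3): 3−23=-20≡6 → G
D(3): 3−23=-20≡6 → G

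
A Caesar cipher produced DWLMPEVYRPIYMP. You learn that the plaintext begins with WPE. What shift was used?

From the crib: D(3)−W(22)=-19≡7, so the shift is 7.

7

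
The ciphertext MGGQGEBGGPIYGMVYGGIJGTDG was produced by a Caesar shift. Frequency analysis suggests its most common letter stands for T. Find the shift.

The most frequent ciphertext letter is G (appears 10 times).
G is position 6; T is position 19.
Shift = -13≡13.

13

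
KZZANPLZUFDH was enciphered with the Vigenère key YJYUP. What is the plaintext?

MQBGYRCBAQFY

Repeat the key across the ciphertext: YJYUPYJYUPYJ
K(10)−Y(24): -14≡12 → M
Z(25)−J(9): 16 → Q
Z(25)−Y(24): 1 → B
A(0)−U(20): -20≡6 → G
N(13)−P(15): -2≡24 → Y
P(15)−Y(24): -9≡17 → R
L(11)−J(9): 2 → C
Z(25)−Y(24): 1 → B
U(20)−U(20): 0 → A
F(5)−P(15): -10≡16 → Q
D(3)−Y(24): -21≡5 → F
H(7)−J(9): -2≡24 → Y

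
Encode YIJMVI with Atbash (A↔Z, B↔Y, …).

Y(24) → B(1)
I(8) → R(17)
J(9) → Q(16)
M(12) → N(13)
V(21) → E(4)
I(8) → R(17)

BRQNER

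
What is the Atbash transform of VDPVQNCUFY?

V(21) → E(4)
D(3) → W(22)
P(15) → K(10)
V(21) → E(4)
Q(16) → J(9)
N(13) → M(12)
C(2) → X(23)
U(20) → F(5)
F(5) → U(20)
Y(24) → B(1)

EWKEJMXFUB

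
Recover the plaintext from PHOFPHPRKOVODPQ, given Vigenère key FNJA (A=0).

Repeat the key across the ciphertext: FNJAFNJAFNJAFNJ
P(15)−F(5): 10 → K
H(7)−N(13): -6≡20 → U
O(14)−J(9): 5 → F
F(5)−A(0): 5 → F
P(15)−F(5): 10 → K
H(7)−N(13): -6≡20 → U
P(15)−J(9): 6 → G
R(17)−A(0): 17 → R
K(10)−F(5): 5 → F
O(14)−N(13): 1 → B
V(21)−J(9): 12 → M
O(14)−A(0): 14 → O
D(3)−F(5): -2≡24 → Y
P(15)−N(13): 2 → C
Q(16)−J(9): 7 → H

KUFFKUGRFBMOYCH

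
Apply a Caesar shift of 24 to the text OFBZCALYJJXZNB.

MDZXAYJWHHVXLZ

O(14): 14+24=38≡12 → M
F(5): 5+24=29≡3 → D
B(1): 1+24=25 → Z
Z(25): 25+24=49≡23 → X
C(2): 2+24=26≡0 → A
A(0): 0+24=24 → Y
L(11): 11+24=35≡9 → J
Y(24): 24+24=48≡22 → W
J(9): 9+24=33≡7 → H
J(9): 9+24=33≡7 → H
X(23): 23+24=47≡21 → V
Z(25): 25+24=49≡23 → X
N(13): 13+24=37≡11 → L
B(1): 1+24=25 → Z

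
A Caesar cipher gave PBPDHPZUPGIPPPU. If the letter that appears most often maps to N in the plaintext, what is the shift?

The most frequent ciphertext letter is P (appears 7 times).
P is position 15; N is position 13.
Shift = 2.

2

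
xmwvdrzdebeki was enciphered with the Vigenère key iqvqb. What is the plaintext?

pwbfcjjioawun

Repeat the key across the ciphertext: iqvqbiqvqbiqv
x(23)−i(8): 15 → p
m(12)−q(16): -4≡22 → w
w(22)−v(21): 1 → b
v(21)−q(16): 5 → f
d(3)−b(1): 2 → c
r(17)−i(8): 9 → j
z(25)−q(16): 9 → j
d(3)−v(21): -18≡8 → i
e(4)−q(16): -12≡14 → o
b(1)−b(1): 0 → a
e(4)−i(8): -4≡22 → w
k(10)−q(16): -6≡20 → u
i(8)−v(21): -13≡13 → n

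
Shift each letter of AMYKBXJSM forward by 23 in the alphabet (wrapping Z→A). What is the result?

XJVHYUGPJ

A(0): 0+23=23 → X
M(12): 12+23=35≡9 → J
Y(24): 24+23=47≡21 → V
K(10): 10+23=33≡7 → H
B(1): 1+23=24 → Y
X(23): 23+23=46≡20 → U
J(9): 9+23=32≡6 → G
S(18): 18+23=41≡15 → P
M(12): 12+23=35≡9 → J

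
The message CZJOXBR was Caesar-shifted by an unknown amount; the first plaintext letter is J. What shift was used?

19

From the crib: C(2)−J(9)=-7≡19, so the shift is 19.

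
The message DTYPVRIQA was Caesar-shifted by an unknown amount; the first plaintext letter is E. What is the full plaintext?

From the crib: D(3)−E(4)=-1≡25, so the shift is 25.
Subtract 25 from each ciphertext letter:
D(3): 3−25=-22≡4 → E
T(19): 19−25=-6≡20 → U
Y(24): 24−25=-1≡25 → Z
P(15): 15−25=-10≡16 → Q
V(21): 21−25=-4≡22 → W
R(17): 17−25=-8≡18 → S
I(8): 8−25=-17≡9 → J
Q(16): 16−25=-9≡17 → R
A(0): 0−25=-25≡1 → B

EUZQWSJRB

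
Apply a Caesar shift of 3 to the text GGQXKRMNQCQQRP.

JJTANUPQTFTTUS

G(6): 6+3=9 → J
G(6): 6+3=9 → J
Q(16): 16+3=19 → T
X(23): 23+3=26≡0 → A
K(10): 10+3=13 → N
R(17): 17+3=20 → U
M(12): 12+3=15 → P
N(13): 13+3=16 → Q
Q(16): 16+3=19 → T
C(2): 2+3=5 → F
Q(16): 16+3=19 → T
Q(16): 16+3=19 → T
R(17): 17+3=20 → U
P(15): 15+3=18 → S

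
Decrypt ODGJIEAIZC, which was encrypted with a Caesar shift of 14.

APSVUQMULO

O(14): 14−14=0 → A
D(3): 3−14=-11≡15 → P
G(6): 6−14=-8≡18 → S
J(9): 9−14=-5≡21 → V
I(8): 8−14=-6≡20 → U
E(4): 4−14=-10≡16 → Q
A(0): 0−14=-14≡12 → M
I(8): 8−14=-6≡20 → U
Z(25): 25−14=11 → L
C(2): 2−14=-12≡14 → O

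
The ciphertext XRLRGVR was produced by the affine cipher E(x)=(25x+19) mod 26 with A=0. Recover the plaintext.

The inverse of 25 mod 26 is 25, since 25·25=625≡1. Apply D(y)=25·(y−19) mod 26:
X(23): 25·(23−19)=100≡22 → W
R(17): 25·(17−19)=-50≡2 → C
L(11): 25·(11−19)=-200≡8 → I
R(17): 25·(17−19)=-50≡2 → C
G(6): 25·(6−19)=-325≡13 → N
V(21): 25·(21−19)=50≡24 → Y
R(17): 25·(17−19)=-50≡2 → C

WCICNYC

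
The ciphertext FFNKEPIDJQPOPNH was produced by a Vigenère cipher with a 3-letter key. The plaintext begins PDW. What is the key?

Subtract each crib letter from the matching ciphertext letter (mod 26):
F(5)−P(15)=-10≡16 → Q
F(5)−D(3)=2 → C
N(13)−W(22)=-9≡17 → R

QCR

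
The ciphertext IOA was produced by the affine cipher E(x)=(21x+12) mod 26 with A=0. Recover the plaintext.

The inverse of 21 mod 26 is 5, since 21·5=105≡1. Apply D(y)=5·(y−12) mod 26:
I(8): 5·(8−12)=-20≡6 → G
O(14): 5·(14−12)=10 → K
A(0): 5·(0−12)=-60≡18 → S

GKS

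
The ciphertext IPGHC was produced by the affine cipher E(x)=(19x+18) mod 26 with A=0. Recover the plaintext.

The inverse of 19 mod 26 is 11, since 19·11=209≡1. Apply D(y)=11·(y−18) mod 26:
I(8): 11·(8−18)=-110≡20 → U
P(15): 11·(15−18)=-33≡19 → T
G(6): 11·(6−18)=-132≡24 → Y
H(7): 11·(7−18)=-121≡9 → J
C(2): 11·(2−18)=-176≡6 → G

UTYJG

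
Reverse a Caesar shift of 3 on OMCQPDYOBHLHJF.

LJZNMAVLYEIEGC

O(14): 14−3=11 → L
M(12): 12−3=9 → J
C(2): 2−3=-1≡25 → Z
Q(16): 16−3=13 → N
P(15): 15−3=12 → M
D(3): 3−3=0 → A
Y(24): 24−3=21 → V
O(14): 14−3=11 → L
B(1): 1−3=-2≡24 → Y
H(7): 7−3=4 → E
L(11): 11−3=8 → I
H(7): 7−3=4 → E
J(9): 9−3=6 → G
F(5): 5−3=2 → C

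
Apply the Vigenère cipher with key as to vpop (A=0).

Repeat the key across the message: asas
v(21)+a(0): 21 → v
p(15)+s(18): 33≡7 → h
o(14)+a(0): 14 → o
p(15)+s(18): 33≡7 → h

vhoh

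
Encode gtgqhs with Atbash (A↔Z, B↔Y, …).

g(6) → t(19)
t(19) → g(6)
g(6) → t(19)
q(16) → j(9)
h(7) → s(18)
s(18) → h(7)

tgtjsh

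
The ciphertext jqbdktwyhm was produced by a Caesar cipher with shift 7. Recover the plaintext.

cjuwdmpraf

j(9): 9−7=2 → c
q(16): 16−7=9 → j
b(1): 1−7=-6≡20 → u
d(3): 3−7=-4≡22 → w
k(10): 10−7=3 → d
t(19): 19−7=12 → m
w(22): 22−7=15 → p
y(24): 24−7=17 → r
h(7): 7−7=0 → a
m(12): 12−7=5 → f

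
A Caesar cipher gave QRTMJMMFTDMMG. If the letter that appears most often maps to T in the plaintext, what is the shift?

The most frequent ciphertext letter is M (appears 5 times).
M is position 12; T is position 19.
Shift = -7≡19.

19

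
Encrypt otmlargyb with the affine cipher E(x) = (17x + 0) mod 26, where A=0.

elwfadysr

o(14): 17·14+0=238≡4 → e
t(19): 17·19+0=323≡11 → l
m(12): 17·12+0=204≡22 → w
l(11): 17·11+0=187≡5 → f
a(0): 17·0+0=0 → a
r(17): 17·17+0=289≡3 → d
g(6): 17·6+0=102≡24 → y
y(24): 17·24+0=408≡18 → s
b(1): 17·1+0=17 → r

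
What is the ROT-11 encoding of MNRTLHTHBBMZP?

XYCEWSESMMXKA

M(12): 12+11=23 → X
N(13): 13+11=24 → Y
R(17): 17+11=28≡2 → C
T(19): 19+11=30≡4 → E
L(11): 11+11=22 → W
H(7): 7+11=18 → S
T(19): 19+11=30≡4 → E
H(7): 7+11=18 → S
B(1): 1+11=12 → M
B(1): 1+11=12 → M
M(12): 12+11=23 → X
Z(25): 25+11=36≡10 → K
P(15): 15+11=26≡0 → A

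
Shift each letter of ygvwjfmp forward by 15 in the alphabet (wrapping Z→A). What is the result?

y(24): 24+15=39≡13 → n
g(6): 6+15=21 → v
v(21): 21+15=36≡10 → k
w(22): 22+15=37≡11 → l
j(9): 9+15=24 → y
f(5): 5+15=20 → u
m(12): 12+15=27≡1 → b
p(15): 15+15=30≡4 → e

nvklyube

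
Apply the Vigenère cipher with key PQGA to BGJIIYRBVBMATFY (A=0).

Repeat the key across the message: PQGAPQGAPQGAPQG
B(1)+P(15): 16 → Q
G(6)+Q(16): 22 → W
J(9)+G(6): 15 → P
I(8)+A(0): 8 → I
I(8)+P(15): 23 → X
Y(24)+Q(16): 40≡14 → O
R(17)+G(6): 23 → X
B(1)+A(0): 1 → B
V(21)+P(15): 36≡10 → K
B(1)+Q(16): 17 → R
M(12)+G(6): 18 → S
A(0)+A(0): 0 → A
T(19)+P(15): 34≡8 → I
F(5)+Q(16): 21 → V
Y(24)+G(6): 30≡4 → E

QWPIXOXBKRSAIVE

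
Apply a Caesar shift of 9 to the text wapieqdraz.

w(22): 22+9=31≡5 → f
a(0): 0+9=9 → j
p(15): 15+9=24 → y
i(8): 8+9=17 → r
e(4): 4+9=13 → n
q(16): 16+9=25 → z
d(3): 3+9=12 → m
r(17): 17+9=26≡0 → a
a(0): 0+9=9 → j
z(25): 25+9=34≡8 → i

fjyrnzmaji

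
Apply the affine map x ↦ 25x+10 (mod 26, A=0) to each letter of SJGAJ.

S(18): 25·18+10=460≡18 → S
J(9): 25·9+10=235≡1 → B
G(6): 25·6+10=160≡4 → E
A(0): 25·0+10=10 → K
J(9): 25·9+10=235≡1 → B

SBEKB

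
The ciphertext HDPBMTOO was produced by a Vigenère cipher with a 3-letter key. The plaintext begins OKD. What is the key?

TTM

Subtract each crib letter from the matching ciphertext letter (mod 26):
H(7)−O(14)=-7≡19 → T
D(3)−K(10)=-7≡19 → T
P(15)−D(3)=12 → M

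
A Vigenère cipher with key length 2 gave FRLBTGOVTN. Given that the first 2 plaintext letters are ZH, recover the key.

Subtract each crib letter from the matching ciphertext letter (mod 26):
F(5)−Z(25)=-20≡6 → G
R(17)−H(7)=10 → K

GK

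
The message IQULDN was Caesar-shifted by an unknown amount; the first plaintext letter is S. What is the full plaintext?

From the crib: I(8)−S(18)=-10≡16, so the shift is 16.
Subtract 16 from each ciphertext letter:
I(8): 8−16=-8≡18 → S
Q(16): 16−16=0 → A
U(20): 20−16=4 → E
L(11): 11−16=-5≡21 → V
D(3): 3−16=-13≡13 → N
N(13): 13−16=-3≡23 → X

SAEVNX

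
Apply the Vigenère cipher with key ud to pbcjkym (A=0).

Repeat the key across the message: udududu
p(15)+u(20): 35≡9 → j
b(1)+d(3): 4 → e
c(2)+u(20): 22 → w
j(9)+d(3): 12 → m
k(10)+u(20): 30≡4 → e
y(24)+d(3): 27≡1 → b
m(12)+u(20): 32≡6 → g

jewmebg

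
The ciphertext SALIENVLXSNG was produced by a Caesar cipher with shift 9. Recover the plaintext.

JRCZVEMCOJEX

S(18): 18−9=9 → J
A(0): 0−9=-9≡17 → R
L(11): 11−9=2 → C
I(8): 8−9=-1≡25 → Z
E(4): 4−9=-5≡21 → V
N(13): 13−9=4 → E
V(21): 21−9=12 → M
L(11): 11−9=2 → C
X(23): 23−9=14 → O
S(18): 18−9=9 → J
N(13): 13−9=4 → E
G(6): 6−9=-3≡23 → X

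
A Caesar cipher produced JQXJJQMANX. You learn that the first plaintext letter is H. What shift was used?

From the crib: J(9)−H(7)=2, so the shift is 2.

2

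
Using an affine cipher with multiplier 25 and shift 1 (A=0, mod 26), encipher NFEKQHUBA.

N(13): 25·13+1=326≡14 → O
F(5): 25·5+1=126≡22 → W
E(4): 25·4+1=101≡23 → X
K(10): 25·10+1=251≡17 → R
Q(16): 25·16+1=401≡11 → L
H(7): 25·7+1=176≡20 → U
U(20): 25·20+1=501≡7 → H
B(1): 25·1+1=26≡0 → A
A(0): 25·0+1=1 → B

OWXRLUHAB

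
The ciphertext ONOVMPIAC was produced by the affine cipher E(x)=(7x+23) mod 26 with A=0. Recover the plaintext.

The inverse of 7 mod 26 is 15, since 7·15=105≡1. Apply D(y)=15·(y−23) mod 26:
O(14): 15·(14−23)=-135≡21 → V
N(13): 15·(13−23)=-150≡6 → G
O(14): 15·(14−23)=-135≡21 → V
V(21): 15·(21−23)=-30≡22 → W
M(12): 15·(12−23)=-165≡17 → R
P(15): 15·(15−23)=-120≡10 → K
I(8): 15·(8−23)=-225≡9 → J
A(0): 15·(0−23)=-345≡19 → T
C(2): 15·(2−23)=-315≡23 → X

VGVWRKJTX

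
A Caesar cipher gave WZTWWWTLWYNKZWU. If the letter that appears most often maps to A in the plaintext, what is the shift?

22

The most frequent ciphertext letter is W (appears 6 times).
W is position 22; A is position 0.
Shift = 22.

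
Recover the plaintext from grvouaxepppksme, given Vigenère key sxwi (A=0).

ouzgcdbwxstcapi

Repeat the key across the ciphertext: sxwisxwisxwisxw
g(6)−s(18): -12≡14 → o
r(17)−x(23): -6≡20 → u
v(21)−w(22): -1≡25 → z
o(14)−i(8): 6 → g
u(20)−s(18): 2 → c
a(0)−x(23): -23≡3 → d
x(23)−w(22): 1 → b
e(4)−i(8): -4≡22 → w
p(15)−s(18): -3≡23 → x
p(15)−x(23): -8≡18 → s
p(15)−w(22): -7≡19 → t
k(10)−i(8): 2 → c
s(18)−s(18): 0 → a
m(12)−x(23): -11≡15 → p
e(4)−w(22): -18≡8 → i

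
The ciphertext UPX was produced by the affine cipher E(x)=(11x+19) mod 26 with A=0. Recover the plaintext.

The inverse of 11 mod 26 is 19, since 11·19=209≡1. Apply D(y)=19·(y−19) mod 26:
U(20): 19·(20−19)=19 → T
P(15): 19·(15−19)=-76≡2 → C
X(23): 19·(23−19)=76≡24 → Y

TCY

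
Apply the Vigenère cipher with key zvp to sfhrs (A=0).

rawqn

Repeat the key across the message: zvpzv
s(18)+z(25): 43≡17 → r
f(5)+v(21): 26≡0 → a
h(7)+p(15): 22 → w
r(17)+z(25): 42≡16 → q
s(18)+v(21): 39≡13 → n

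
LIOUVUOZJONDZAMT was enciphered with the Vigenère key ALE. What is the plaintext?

LXKUKQOOFOCZZPIT

Repeat the key across the ciphertext: ALEALEALEALEALEA
L(11)−A(0): 11 → L
I(8)−L(11): -3≡23 → X
O(14)−E(4): 10 → K
U(20)−A(0): 20 → U
V(21)−L(11): 10 → K
U(20)−E(4): 16 → Q
O(14)−A(0): 14 → O
Z(25)−L(11): 14 → O
J(9)−E(4): 5 → F
O(14)−A(0): 14 → O
N(13)−L(11): 2 → C
D(3)−E(4): -1≡25 → Z
Z(25)−A(0): 25 → Z
A(0)−L(11): -11≡15 → P
M(12)−E(4): 8 → I
T(19)−A(0): 19 → T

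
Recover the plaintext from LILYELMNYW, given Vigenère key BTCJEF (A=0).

Repeat the key across the ciphertext: BTCJEFBTCJ
L(11)−B(1): 10 → K
I(8)−T(19): -11≡15 → P
L(11)−C(2): 9 → J
Y(24)−J(9): 15 → P
E(4)−E(4): 0 → A
L(11)−F(5): 6 → G
M(12)−B(1): 11 → L
N(13)−T(19): -6≡20 → U
Y(24)−C(2): 22 → W
W(22)−J(9): 13 → N

KPJPAGLUWN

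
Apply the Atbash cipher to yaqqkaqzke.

bzjjpzjapv

y(24) → b(1)
a(0) → z(25)
q(16) → j(9)
q(16) → j(9)
k(10) → p(15)
a(0) → z(25)
q(16) → j(9)
z(25) → a(0)
k(10) → p(15)
e(4) → v(21)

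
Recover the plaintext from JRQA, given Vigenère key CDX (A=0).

HOTY

Repeat the key across the ciphertext: CDXC
J(9)−C(2): 7 → H
R(17)−D(3): 14 → O
Q(16)−X(23): -7≡19 → T
A(0)−C(2): -2≡24 → Y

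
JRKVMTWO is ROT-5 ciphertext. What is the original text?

EMFQHORJ

J(9): 9−5=4 → E
R(17): 17−5=12 → M
K(10): 10−5=5 → F
V(21): 21−5=16 → Q
M(12): 12−5=7 → H
T(19): 19−5=14 → O
W(22): 22−5=17 → R
O(14): 14−5=9 → J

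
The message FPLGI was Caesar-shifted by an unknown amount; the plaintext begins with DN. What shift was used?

From the crib: F(5)−D(3)=2, so the shift is 2.

2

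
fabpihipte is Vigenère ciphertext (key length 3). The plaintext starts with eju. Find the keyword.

Subtract each crib letter from the matching ciphertext letter (mod 26):
f(5)−e(4)=1 → b
a(0)−j(9)=-9≡17 → r
b(1)−u(20)=-19≡7 → h

brh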